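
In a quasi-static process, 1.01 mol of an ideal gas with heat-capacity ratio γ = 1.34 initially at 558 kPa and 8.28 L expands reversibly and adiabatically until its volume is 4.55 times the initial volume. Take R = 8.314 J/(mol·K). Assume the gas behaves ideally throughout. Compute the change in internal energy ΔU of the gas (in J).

-5470 J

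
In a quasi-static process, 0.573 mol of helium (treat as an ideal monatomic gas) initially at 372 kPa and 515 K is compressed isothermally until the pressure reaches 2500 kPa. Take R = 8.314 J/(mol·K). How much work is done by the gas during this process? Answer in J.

-4670 J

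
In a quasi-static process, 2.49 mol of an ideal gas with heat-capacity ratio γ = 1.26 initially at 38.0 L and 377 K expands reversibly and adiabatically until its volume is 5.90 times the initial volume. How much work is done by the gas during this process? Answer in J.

11100 J

P₁ = nRT₁/V₁ = 2.49×8.314×377/38.0 = 205 kPa.
Adiabatic: TV^(γ−1) = const ⇒ T₂ = 377×(0.169)^0.260 = 238 K; PV^γ = const ⇒ P₂ = 21.9 kPa.
ΔU = nCvΔT = 2.49×32.0×(238−377) = -11100 J.
Q = 0 for an adiabatic process, so W = −ΔU = 11100 J.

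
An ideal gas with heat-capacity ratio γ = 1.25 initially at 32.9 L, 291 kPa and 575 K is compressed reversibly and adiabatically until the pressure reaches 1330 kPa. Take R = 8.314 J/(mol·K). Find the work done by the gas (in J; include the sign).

n = P₁V₁/(RT₁) = 291×32.9/(8.314×575) = 2.00 mol.
Adiabatic: T₂/T₁ = (P₂/P₁)^((γ−1)/γ) ⇒ T₂ = 575×(4.57)^0.200 = 779 K; V₂ = 9.76 L.
ΔU = nCvΔT = 2.00×33.3×(779−575) = 13600 J.
Q = 0 for an adiabatic process, so W = −ΔU = -13600 J.

-13600 J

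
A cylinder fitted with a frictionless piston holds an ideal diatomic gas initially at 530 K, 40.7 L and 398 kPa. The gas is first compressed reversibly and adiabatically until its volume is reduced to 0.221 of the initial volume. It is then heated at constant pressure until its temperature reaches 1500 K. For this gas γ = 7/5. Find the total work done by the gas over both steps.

-17400 J

n = P₁V₁/(RT₁) = 398×40.7/(8.314×530) = 3.68 mol.
Step 1 — Adiabatic: TV^(γ−1) = const ⇒ T₂ = 530×(4.52)^0.400 = 969 K; PV^γ = const ⇒ P₂ = 3290 kPa.
ΔU = nCvΔT = 3.68×20.8×(969−530) = 33600 J.
Q = 0 for an adiabatic process, so W = −ΔU = -33600 J.
State after step 1: P = 3290 kPa, V = 8.99 L, T = 969 K.
Step 2 — Isobaric: P stays 3290 kPa; V/T = const ⇒ T₂ = 1500 K, V₂ = 13.9 L.
W = PΔV = 3290×(13.9−8.99) kPa·L = 16200 J.
ΔU = nCvΔT = 3.68×20.8×(1500−969) = 40500 J.
Q = ΔU + W = nCpΔT = 56800 J.
Net over both steps: W = -17400 J, Q = 56800 J, ΔU = 74100 J.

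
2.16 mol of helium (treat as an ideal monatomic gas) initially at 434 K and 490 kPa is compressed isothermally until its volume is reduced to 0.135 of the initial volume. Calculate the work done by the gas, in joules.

-15600 J

V₁ = nRT₁/P₁ = 2.16×8.314×434/490 = 15.9 L.
Isothermal: T stays 434 K; PV = const ⇒ V₂ = 2.15 L, P₂ = 3630 kPa.
W = nRT ln(V₂/V₁) = 2.16×8.314×434×ln(0.135) = -15600 J.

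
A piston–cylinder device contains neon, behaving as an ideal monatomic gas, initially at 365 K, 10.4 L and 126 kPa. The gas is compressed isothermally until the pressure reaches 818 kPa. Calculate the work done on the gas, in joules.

n = P₁V₁/(RT₁) = 126×10.4/(8.314×365) = 0.432 mol.
Isothermal: T stays 365 K; PV = const ⇒ V₂ = 1.60 L, P₂ = 818 kPa.
W = nRT ln(V₂/V₁) = 0.432×8.314×365×ln(0.154) = -2450 J.
Work done on the gas = −W_by = 2450 J.

2450 J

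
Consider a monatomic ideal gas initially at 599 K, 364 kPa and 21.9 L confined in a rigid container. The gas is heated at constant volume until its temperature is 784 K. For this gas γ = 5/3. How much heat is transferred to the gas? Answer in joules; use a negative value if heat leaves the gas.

n = P₁V₁/(RT₁) = 364×21.9/(8.314×599) = 1.60 mol.
Isochoric: V stays 21.9 L; P/T = const ⇒ T₂ = 784 K, P₂ = 476 kPa.
W = 0 (no volume change).
ΔU = nCvΔT = 1.60×12.5×(784−599) = 3690 J.
Q = ΔU = 3690 J.

3690 J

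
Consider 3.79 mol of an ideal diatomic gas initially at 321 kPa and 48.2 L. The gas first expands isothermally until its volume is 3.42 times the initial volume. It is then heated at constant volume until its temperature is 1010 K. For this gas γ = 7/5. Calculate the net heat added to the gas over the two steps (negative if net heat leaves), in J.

T₁ = P₁V₁/(nR) = 321×48.2/(3.79×8.314) = 491 K.
Step 1 — Isothermal: T stays 491 K; PV = const ⇒ V₂ = 165 L, P₂ = 93.9 kPa.
ΔU = 0 (ideal gas, T constant).
W = nRT ln(V₂/V₁) = 3.79×8.314×491×ln(3.42) = 19000 J.
Q = ΔU + W = 19000 J.
State after step 1: P = 93.9 kPa, V = 165 L, T = 491 K.
Step 2 — Isochoric: V stays 165 L; P/T = const ⇒ T₂ = 1010 K, P₂ = 193 kPa.
W = 0 (no volume change).
ΔU = nCvΔT = 3.79×20.8×(1010−491) = 40900 J.
Q = ΔU = 40900 J.
Net over both steps: W = 19000 J, Q = 59900 J, ΔU = 40900 J.

59900 J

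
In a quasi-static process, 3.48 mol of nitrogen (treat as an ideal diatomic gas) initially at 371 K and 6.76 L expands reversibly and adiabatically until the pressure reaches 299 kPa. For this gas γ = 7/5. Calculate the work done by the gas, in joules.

10200 J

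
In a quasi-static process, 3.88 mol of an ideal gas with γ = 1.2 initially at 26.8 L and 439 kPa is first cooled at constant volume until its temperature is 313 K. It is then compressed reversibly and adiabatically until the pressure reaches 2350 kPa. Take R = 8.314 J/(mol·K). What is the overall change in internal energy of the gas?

9670 J

T₁ = P₁V₁/(nR) = 439×26.8/(3.88×8.314) = 365 K.
Step 1 — Isochoric: V stays 26.8 L; P/T = const ⇒ T₂ = 313 K, P₂ = 377 kPa.
W = 0 (no volume change).
ΔU = nCvΔT = 3.88×41.6×(313−365) = -8340 J.
Q = ΔU = -8340 J.
State after step 1: P = 377 kPa, V = 26.8 L, T = 313 K.
Step 2 — Adiabatic: T₂/T₁ = (P₂/P₁)^((γ−1)/γ) ⇒ T₂ = 313×(6.24)^0.167 = 425 K; V₂ = 5.83 L.
ΔU = nCvΔT = 3.88×41.6×(425−313) = 18000 J.
Q = 0 for an adiabatic process, so W = −ΔU = -18000 J.
Net over both steps: W = -18000 J, Q = -8340 J, ΔU = 9670 J.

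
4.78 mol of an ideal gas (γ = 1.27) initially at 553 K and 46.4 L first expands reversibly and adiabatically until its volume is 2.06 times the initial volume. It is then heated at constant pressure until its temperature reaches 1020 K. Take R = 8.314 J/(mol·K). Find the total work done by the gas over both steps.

P₁ = nRT₁/V₁ = 4.78×8.314×553/46.4 = 474 kPa.
Step 1 — Adiabatic: TV^(γ−1) = const ⇒ T₂ = 553×(0.485)^0.270 = 455 K; PV^γ = const ⇒ P₂ = 189 kPa.
ΔU = nCvΔT = 4.78×30.8×(455−553) = -14400 J.
Q = 0 for an adiabatic process, so W = −ΔU = 14400 J.
State after step 1: P = 189 kPa, V = 95.6 L, T = 455 K.
Step 2 — Isobaric: P stays 189 kPa; V/T = const ⇒ T₂ = 1020 K, V₂ = 214 L.
W = PΔV = 189×(214−95.6) kPa·L = 22500 J.
ΔU = nCvΔT = 4.78×30.8×(1020−455) = 83200 J.
Q = ΔU + W = nCpΔT = 106000 J.
Net over both steps: W = 36900 J, Q = 106000 J, ΔU = 68700 J.

36900 J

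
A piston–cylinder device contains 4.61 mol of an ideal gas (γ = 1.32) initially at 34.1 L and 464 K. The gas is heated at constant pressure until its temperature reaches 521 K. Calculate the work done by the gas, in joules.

P₁ = nRT₁/V₁ = 4.61×8.314×464/34.1 = 522 kPa.
Isobaric: P stays 522 kPa; V/T = const ⇒ T₂ = 521 K, V₂ = 38.3 L.
W = PΔV = 522×(38.3−34.1) kPa·L = 2180 J.

2180 J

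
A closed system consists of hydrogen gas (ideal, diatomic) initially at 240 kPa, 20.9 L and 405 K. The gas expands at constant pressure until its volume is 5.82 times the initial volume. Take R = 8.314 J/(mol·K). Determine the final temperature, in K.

2360 K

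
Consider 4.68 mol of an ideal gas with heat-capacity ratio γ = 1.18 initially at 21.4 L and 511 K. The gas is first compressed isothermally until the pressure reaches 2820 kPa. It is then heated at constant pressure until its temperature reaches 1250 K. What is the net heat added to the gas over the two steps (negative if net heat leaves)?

P₁ = nRT₁/V₁ = 4.68×8.314×511/21.4 = 929 kPa.
Step 1 — Isothermal: T stays 511 K; PV = const ⇒ V₂ = 7.05 L, P₂ = 2820 kPa.
ΔU = 0 (ideal gas, T constant).
W = nRT ln(V₂/V₁) = 4.68×8.314×511×ln(0.329) = -22100 J.
Q = ΔU + W = -22100 J.
State after step 1: P = 2820 kPa, V = 7.05 L, T = 511 K.
Step 2 — Isobaric: P stays 2820 kPa; V/T = const ⇒ T₂ = 1250 K, V₂ = 17.2 L.
W = PΔV = 2820×(17.2−7.05) kPa·L = 28800 J.
ΔU = nCvΔT = 4.68×46.2×(1250−511) = 160000 J.
Q = ΔU + W = nCpΔT = 188000 J.
Net over both steps: W = 6680 J, Q = 166000 J, ΔU = 160000 J.

166000 J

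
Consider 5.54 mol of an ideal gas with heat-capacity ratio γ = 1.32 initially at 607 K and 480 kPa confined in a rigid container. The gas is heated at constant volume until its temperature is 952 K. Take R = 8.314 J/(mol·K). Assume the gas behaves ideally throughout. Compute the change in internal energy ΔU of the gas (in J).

V₁ = nRT₁/P₁ = 5.54×8.314×607/480 = 58.2 L.
Isochoric: V stays 58.2 L; P/T = const ⇒ T₂ = 952 K, P₂ = 753 kPa.
For an ideal gas ΔU = nCvΔT with Cv = R/(γ−1) = 26.0 J/(mol·K).
ΔU = 5.54×26.0×(952−607) = 49700 J.

49700 J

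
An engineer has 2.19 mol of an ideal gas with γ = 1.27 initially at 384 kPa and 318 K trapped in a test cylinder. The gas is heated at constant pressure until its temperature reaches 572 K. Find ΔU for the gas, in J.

17100 J

V₁ = nRT₁/P₁ = 2.19×8.314×318/384 = 15.1 L.
Isobaric: P stays 384 kPa; V/T = const ⇒ T₂ = 572 K, V₂ = 27.1 L.
For an ideal gas ΔU = nCvΔT with Cv = R/(γ−1) = 30.8 J/(mol·K).
ΔU = 2.19×30.8×(572−318) = 17100 J.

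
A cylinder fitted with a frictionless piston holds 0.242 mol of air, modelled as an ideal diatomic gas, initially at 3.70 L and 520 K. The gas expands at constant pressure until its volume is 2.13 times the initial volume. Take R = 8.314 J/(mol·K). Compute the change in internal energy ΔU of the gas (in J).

2960 J

P₁ = nRT₁/V₁ = 0.242×8.314×520/3.70 = 283 kPa.
Isobaric: P stays 283 kPa; V/T = const ⇒ T₂ = 1110 K, V₂ = 7.88 L.
For an ideal gas ΔU = nCvΔT with Cv = (5/2)R = 20.8 J/(mol·K).
ΔU = 0.242×20.8×(1110−520) = 2960 J.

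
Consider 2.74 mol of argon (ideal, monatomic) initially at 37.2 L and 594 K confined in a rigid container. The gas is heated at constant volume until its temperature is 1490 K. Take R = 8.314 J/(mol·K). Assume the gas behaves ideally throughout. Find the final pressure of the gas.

912 kPa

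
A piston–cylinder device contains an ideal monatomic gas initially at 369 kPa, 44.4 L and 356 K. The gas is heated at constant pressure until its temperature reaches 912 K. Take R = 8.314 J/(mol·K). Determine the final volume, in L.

114 L

Isobaric: P stays 369 kPa; V/T = const ⇒ T₂ = 912 K, V₂ = 114 L.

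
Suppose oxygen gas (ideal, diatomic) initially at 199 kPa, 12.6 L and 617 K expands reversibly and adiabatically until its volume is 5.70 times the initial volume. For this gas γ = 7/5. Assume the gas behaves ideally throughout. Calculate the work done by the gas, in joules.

n = P₁V₁/(RT₁) = 199×12.6/(8.314×617) = 0.489 mol.
Adiabatic: TV^(γ−1) = const ⇒ T₂ = 617×(0.175)^0.400 = 308 K; PV^γ = const ⇒ P₂ = 17.4 kPa.
ΔU = nCvΔT = 0.489×20.8×(308−617) = -3140 J.
Q = 0 for an adiabatic process, so W = −ΔU = 3140 J.

3140 J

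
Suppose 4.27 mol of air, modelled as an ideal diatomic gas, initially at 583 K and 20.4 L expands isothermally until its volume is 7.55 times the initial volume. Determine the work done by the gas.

P₁ = nRT₁/V₁ = 4.27×8.314×583/20.4 = 1010 kPa.
Isothermal: T stays 583 K; PV = const ⇒ V₂ = 154 L, P₂ = 134 kPa.
W = nRT ln(V₂/V₁) = 4.27×8.314×583×ln(7.55) = 41800 J.

41800 J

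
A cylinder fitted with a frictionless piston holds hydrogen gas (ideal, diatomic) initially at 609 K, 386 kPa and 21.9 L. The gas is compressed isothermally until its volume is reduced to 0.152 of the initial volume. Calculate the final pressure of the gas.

Isothermal: T stays 609 K; PV = const ⇒ V₂ = 3.33 L, P₂ = 2540 kPa.

2540 kPa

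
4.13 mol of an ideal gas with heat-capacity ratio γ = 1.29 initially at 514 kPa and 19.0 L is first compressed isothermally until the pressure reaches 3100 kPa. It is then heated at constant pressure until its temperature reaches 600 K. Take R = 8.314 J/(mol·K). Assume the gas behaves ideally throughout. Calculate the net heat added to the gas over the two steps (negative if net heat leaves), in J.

T₁ = P₁V₁/(nR) = 514×19.0/(4.13×8.314) = 284 K.
Step 1 — Isothermal: T stays 284 K; PV = const ⇒ V₂ = 3.15 L, P₂ = 3100 kPa.
ΔU = 0 (ideal gas, T constant).
W = nRT ln(V₂/V₁) = 4.13×8.314×284×ln(0.166) = -17500 J.
Q = ΔU + W = -17500 J.
State after step 1: P = 3100 kPa, V = 3.15 L, T = 284 K.
Step 2 — Isobaric: P stays 3100 kPa; V/T = const ⇒ T₂ = 600 K, V₂ = 6.65 L.
W = PΔV = 3100×(6.65−3.15) kPa·L = 10800 J.
ΔU = nCvΔT = 4.13×28.7×(600−284) = 37400 J.
Q = ΔU + W = nCpΔT = 48200 J.
Net over both steps: W = -6710 J, Q = 30700 J, ΔU = 37400 J.

30700 J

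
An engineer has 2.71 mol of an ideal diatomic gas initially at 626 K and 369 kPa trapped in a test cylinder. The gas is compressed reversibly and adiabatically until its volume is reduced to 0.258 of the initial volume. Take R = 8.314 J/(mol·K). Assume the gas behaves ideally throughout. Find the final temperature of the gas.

1080 K

V₁ = nRT₁/P₁ = 2.71×8.314×626/369 = 38.2 L.
Adiabatic: TV^(γ−1) = const ⇒ T₂ = 626×(3.88)^0.400 = 1080 K; PV^γ = const ⇒ P₂ = 2460 kPa.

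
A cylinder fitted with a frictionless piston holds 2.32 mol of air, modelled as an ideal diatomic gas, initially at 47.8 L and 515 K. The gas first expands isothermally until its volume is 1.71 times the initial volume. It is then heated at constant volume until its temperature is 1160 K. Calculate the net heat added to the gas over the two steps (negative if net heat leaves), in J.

P₁ = nRT₁/V₁ = 2.32×8.314×515/47.8 = 208 kPa.
Step 1 — Isothermal: T stays 515 K; PV = const ⇒ V₂ = 81.7 L, P₂ = 122 kPa.
ΔU = 0 (ideal gas, T constant).
W = nRT ln(V₂/V₁) = 2.32×8.314×515×ln(1.71) = 5330 J.
Q = ΔU + W = 5330 J.
State after step 1: P = 122 kPa, V = 81.7 L, T = 515 K.
Step 2 — Isochoric: V stays 81.7 L; P/T = const ⇒ T₂ = 1160 K, P₂ = 274 kPa.
W = 0 (no volume change).
ΔU = nCvΔT = 2.32×20.8×(1160−515) = 31100 J.
Q = ΔU = 31100 J.
Net over both steps: W = 5330 J, Q = 36400 J, ΔU = 31100 J.

36400 J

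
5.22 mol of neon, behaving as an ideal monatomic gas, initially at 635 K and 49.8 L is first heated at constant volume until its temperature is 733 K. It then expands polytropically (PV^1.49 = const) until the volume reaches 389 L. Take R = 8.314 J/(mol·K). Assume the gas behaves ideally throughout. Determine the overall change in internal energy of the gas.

P₁ = nRT₁/V₁ = 5.22×8.314×635/49.8 = 553 kPa.
Step 1 — Isochoric: V stays 49.8 L; P/T = const ⇒ T₂ = 733 K, P₂ = 639 kPa.
W = 0 (no volume change).
ΔU = nCvΔT = 5.22×12.5×(733−635) = 6380 J.
Q = ΔU = 6380 J.
State after step 1: P = 639 kPa, V = 49.8 L, T = 733 K.
Step 2 — Polytropic n=1.49: T₂ = T₁(V₁/V₂)^(n−1) = 733×(0.128)^0.49 = 268 K; P₂ = P₁(V₁/V₂)^n = 29.9 kPa.
W = (P₁V₁−P₂V₂)/(n−1) = (639×49.8−29.9×389)/0.49 = 41200 J.
ΔU = nCvΔT = 5.22×12.5×(268−733) = -30300 J.
Q = ΔU + W = 10900 J.
Net over both steps: W = 41200 J, Q = 17300 J, ΔU = -23900 J.

-23900 J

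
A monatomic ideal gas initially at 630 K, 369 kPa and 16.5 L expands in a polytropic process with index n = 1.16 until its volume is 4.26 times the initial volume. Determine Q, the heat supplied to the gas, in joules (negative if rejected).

5990 J

n = P₁V₁/(RT₁) = 369×16.5/(8.314×630) = 1.16 mol.
Polytropic n=1.16: T₂ = T₁(V₁/V₂)^(n−1) = 630×(0.235)^0.16 = 500 K; P₂ = P₁(V₁/V₂)^n = 68.7 kPa.
W = (P₁V₁−P₂V₂)/(n−1) = (369×16.5−68.7×70.3)/0.16 = 7880 J.
ΔU = nCvΔT = 1.16×12.5×(500−630) = -1890 J.
Q = ΔU + W = 5990 J.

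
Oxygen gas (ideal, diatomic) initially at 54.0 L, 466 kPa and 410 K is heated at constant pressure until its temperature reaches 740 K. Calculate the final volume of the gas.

97.5 L

Isobaric: P stays 466 kPa; V/T = const ⇒ T₂ = 740 K, V₂ = 97.5 L.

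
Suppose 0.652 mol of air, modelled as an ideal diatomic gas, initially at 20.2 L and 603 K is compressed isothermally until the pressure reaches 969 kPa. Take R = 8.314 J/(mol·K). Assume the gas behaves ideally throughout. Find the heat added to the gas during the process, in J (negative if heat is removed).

P₁ = nRT₁/V₁ = 0.652×8.314×603/20.2 = 162 kPa.
Isothermal: T stays 603 K; PV = const ⇒ V₂ = 3.37 L, P₂ = 969 kPa.
ΔU = 0 (ideal gas, T constant).
W = nRT ln(V₂/V₁) = 0.652×8.314×603×ln(0.167) = -5850 J.
Q = ΔU + W = -5850 J.

-5850 J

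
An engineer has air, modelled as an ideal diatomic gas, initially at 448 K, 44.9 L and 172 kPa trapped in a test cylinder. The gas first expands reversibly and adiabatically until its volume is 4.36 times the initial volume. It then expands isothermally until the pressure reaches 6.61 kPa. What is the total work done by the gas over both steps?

13700 J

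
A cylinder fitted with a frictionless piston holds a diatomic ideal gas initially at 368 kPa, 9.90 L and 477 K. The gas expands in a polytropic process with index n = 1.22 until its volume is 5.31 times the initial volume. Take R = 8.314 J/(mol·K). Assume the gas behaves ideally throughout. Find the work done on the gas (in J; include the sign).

n = P₁V₁/(RT₁) = 368×9.90/(8.314×477) = 0.919 mol.
Polytropic n=1.22: T₂ = T₁(V₁/V₂)^(n−1) = 477×(0.188)^0.22 = 330 K; P₂ = P₁(V₁/V₂)^n = 48.0 kPa.
W = (P₁V₁−P₂V₂)/(n−1) = (368×9.90−48.0×52.6)/0.22 = 5090 J.
Work done on the gas = −W_by = -5090 J.

-5090 J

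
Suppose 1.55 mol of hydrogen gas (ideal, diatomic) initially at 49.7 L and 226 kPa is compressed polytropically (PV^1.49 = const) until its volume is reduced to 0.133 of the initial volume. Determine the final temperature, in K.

2340 K

T₁ = P₁V₁/(nR) = 226×49.7/(1.55×8.314) = 872 K.
Polytropic n=1.49: T₂ = T₁(V₁/V₂)^(n−1) = 872×(7.52)^0.49 = 2340 K; P₂ = P₁(V₁/V₂)^n = 4570 kPa.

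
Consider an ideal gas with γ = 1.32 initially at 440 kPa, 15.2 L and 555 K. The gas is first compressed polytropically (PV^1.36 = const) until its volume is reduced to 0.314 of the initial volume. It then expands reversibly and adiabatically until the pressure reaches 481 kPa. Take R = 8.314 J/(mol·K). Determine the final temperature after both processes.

587 K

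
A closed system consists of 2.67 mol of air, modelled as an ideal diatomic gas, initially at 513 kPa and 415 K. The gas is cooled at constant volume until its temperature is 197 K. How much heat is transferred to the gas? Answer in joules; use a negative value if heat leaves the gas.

-12100 J

V₁ = nRT₁/P₁ = 2.67×8.314×415/513 = 18.0 L.
Isochoric: V stays 18.0 L; P/T = const ⇒ T₂ = 197 K, P₂ = 244 kPa.
W = 0 (no volume change).
ΔU = nCvΔT = 2.67×20.8×(197−415) = -12100 J.
Q = ΔU = -12100 J.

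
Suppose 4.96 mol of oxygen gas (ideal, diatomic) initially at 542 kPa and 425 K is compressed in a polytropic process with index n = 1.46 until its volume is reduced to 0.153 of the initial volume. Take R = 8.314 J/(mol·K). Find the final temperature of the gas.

V₁ = nRT₁/P₁ = 4.96×8.314×425/542 = 32.3 L.
Polytropic n=1.46: T₂ = T₁(V₁/V₂)^(n−1) = 425×(6.54)^0.46 = 1010 K; P₂ = P₁(V₁/V₂)^n = 8400 kPa.

1010 K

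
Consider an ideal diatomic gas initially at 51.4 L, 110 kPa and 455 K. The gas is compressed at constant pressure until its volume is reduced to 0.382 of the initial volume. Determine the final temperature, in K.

Isobaric: P stays 110 kPa; V/T = const ⇒ T₂ = 174 K, V₂ = 19.6 L.

174 K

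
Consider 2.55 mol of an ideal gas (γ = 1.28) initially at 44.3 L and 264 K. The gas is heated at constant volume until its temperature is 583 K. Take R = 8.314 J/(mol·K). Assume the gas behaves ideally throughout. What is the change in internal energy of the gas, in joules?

P₁ = nRT₁/V₁ = 2.55×8.314×264/44.3 = 126 kPa.
Isochoric: V stays 44.3 L; P/T = const ⇒ T₂ = 583 K, P₂ = 279 kPa.
For an ideal gas ΔU = nCvΔT with Cv = R/(γ−1) = 29.7 J/(mol·K).
ΔU = 2.55×29.7×(583−264) = 24200 J.

24200 J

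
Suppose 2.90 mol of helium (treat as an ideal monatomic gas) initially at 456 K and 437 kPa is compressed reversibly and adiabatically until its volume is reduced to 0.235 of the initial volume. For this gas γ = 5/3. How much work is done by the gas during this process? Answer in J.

-26800 J

V₁ = nRT₁/P₁ = 2.90×8.314×456/437 = 25.2 L.
Adiabatic: TV^(γ−1) = const ⇒ T₂ = 456×(4.26)^0.667 = 1200 K; PV^γ = const ⇒ P₂ = 4880 kPa.
ΔU = nCvΔT = 2.90×12.5×(1200−456) = 26800 J.
Q = 0 for an adiabatic process, so W = −ΔU = -26800 J.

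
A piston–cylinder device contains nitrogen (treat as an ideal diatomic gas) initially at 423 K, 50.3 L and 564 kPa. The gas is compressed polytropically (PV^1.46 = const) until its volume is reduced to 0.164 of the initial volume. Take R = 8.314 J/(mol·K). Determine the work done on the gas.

n = P₁V₁/(RT₁) = 564×50.3/(8.314×423) = 8.07 mol.
Polytropic n=1.46: T₂ = T₁(V₁/V₂)^(n−1) = 423×(6.10)^0.46 = 972 K; P₂ = P₁(V₁/V₂)^n = 7900 kPa.
W = (P₁V₁−P₂V₂)/(n−1) = (564×50.3−7900×8.25)/0.46 = -80000 J.
Work done on the gas = −W_by = 80000 J.

80000 J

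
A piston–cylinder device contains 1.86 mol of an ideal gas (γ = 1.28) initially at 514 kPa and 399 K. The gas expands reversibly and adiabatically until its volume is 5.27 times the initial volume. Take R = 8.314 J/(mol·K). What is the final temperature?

V₁ = nRT₁/P₁ = 1.86×8.314×399/514 = 12.0 L.
Adiabatic: TV^(γ−1) = const ⇒ T₂ = 399×(0.190)^0.280 = 251 K; PV^γ = const ⇒ P₂ = 61.2 kPa.

251 K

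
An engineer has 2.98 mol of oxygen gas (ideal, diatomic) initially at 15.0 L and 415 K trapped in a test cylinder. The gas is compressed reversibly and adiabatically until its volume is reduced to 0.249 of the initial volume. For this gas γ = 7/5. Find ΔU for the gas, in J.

19100 J

P₁ = nRT₁/V₁ = 2.98×8.314×415/15.0 = 685 kPa.
Adiabatic: TV^(γ−1) = const ⇒ T₂ = 415×(4.02)^0.400 = 724 K; PV^γ = const ⇒ P₂ = 4800 kPa.
For an ideal gas ΔU = nCvΔT with Cv = (5/2)R = 20.8 J/(mol·K).
ΔU = 2.98×20.8×(724−415) = 19100 J.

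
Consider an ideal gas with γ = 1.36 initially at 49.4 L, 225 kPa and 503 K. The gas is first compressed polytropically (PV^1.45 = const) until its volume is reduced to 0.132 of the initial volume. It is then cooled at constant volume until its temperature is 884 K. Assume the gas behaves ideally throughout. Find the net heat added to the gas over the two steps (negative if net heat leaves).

-13400 J

n = P₁V₁/(RT₁) = 225×49.4/(8.314×503) = 2.66 mol.
Step 1 — Polytropic n=1.45: T₂ = T₁(V₁/V₂)^(n−1) = 503×(7.58)^0.45 = 1250 K; P₂ = P₁(V₁/V₂)^n = 4240 kPa.
W = (P₁V₁−P₂V₂)/(n−1) = (225×49.4−4240×6.52)/0.45 = -36700 J.
ΔU = nCvΔT = 2.66×23.1×(1250−503) = 45900 J.
Q = ΔU + W = 9180 J.
State after step 1: P = 4240 kPa, V = 6.52 L, T = 1250 K.
Step 2 — Isochoric: V stays 6.52 L; P/T = const ⇒ T₂ = 884 K, P₂ = 3000 kPa.
W = 0 (no volume change).
ΔU = nCvΔT = 2.66×23.1×(884−1250) = -22500 J.
Q = ΔU = -22500 J.
Net over both steps: W = -36700 J, Q = -13400 J, ΔU = 23400 J.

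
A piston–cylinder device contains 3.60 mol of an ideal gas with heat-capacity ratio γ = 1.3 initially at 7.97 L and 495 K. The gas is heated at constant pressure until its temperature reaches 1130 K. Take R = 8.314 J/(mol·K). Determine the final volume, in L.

P₁ = nRT₁/V₁ = 3.60×8.314×495/7.97 = 1860 kPa.
Isobaric: P stays 1860 kPa; V/T = const ⇒ T₂ = 1130 K, V₂ = 18.2 L.

18.2 L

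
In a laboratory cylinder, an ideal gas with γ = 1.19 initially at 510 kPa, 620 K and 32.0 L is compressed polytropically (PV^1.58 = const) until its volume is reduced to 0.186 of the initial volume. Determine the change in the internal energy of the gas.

142000 J

n = P₁V₁/(RT₁) = 510×32.0/(8.314×620) = 3.17 mol.
Polytropic n=1.58: T₂ = T₁(V₁/V₂)^(n−1) = 620×(5.38)^0.58 = 1640 K; P₂ = P₁(V₁/V₂)^n = 7270 kPa.
For an ideal gas ΔU = nCvΔT with Cv = R/(γ−1) = 43.8 J/(mol·K).
ΔU = 3.17×43.8×(1640−620) = 142000 J.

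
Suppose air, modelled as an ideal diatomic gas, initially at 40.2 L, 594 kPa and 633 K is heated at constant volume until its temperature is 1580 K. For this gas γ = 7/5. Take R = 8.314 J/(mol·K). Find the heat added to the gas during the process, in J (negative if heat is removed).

89300 J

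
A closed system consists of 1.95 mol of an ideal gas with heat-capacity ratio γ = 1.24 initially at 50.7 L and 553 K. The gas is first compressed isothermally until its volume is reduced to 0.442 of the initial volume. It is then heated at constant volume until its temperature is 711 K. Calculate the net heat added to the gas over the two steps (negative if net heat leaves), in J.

P₁ = nRT₁/V₁ = 1.95×8.314×553/50.7 = 177 kPa.
Step 1 — Isothermal: T stays 553 K; PV = const ⇒ V₂ = 22.4 L, P₂ = 400 kPa.
ΔU = 0 (ideal gas, T constant).
W = nRT ln(V₂/V₁) = 1.95×8.314×553×ln(0.442) = -7320 J.
Q = ΔU + W = -7320 J.
State after step 1: P = 400 kPa, V = 22.4 L, T = 553 K.
Step 2 — Isochoric: V stays 22.4 L; P/T = const ⇒ T₂ = 711 K, P₂ = 514 kPa.
W = 0 (no volume change).
ΔU = nCvΔT = 1.95×34.6×(711−553) = 10700 J.
Q = ΔU = 10700 J.
Net over both steps: W = -7320 J, Q = 3350 J, ΔU = 10700 J.

3350 J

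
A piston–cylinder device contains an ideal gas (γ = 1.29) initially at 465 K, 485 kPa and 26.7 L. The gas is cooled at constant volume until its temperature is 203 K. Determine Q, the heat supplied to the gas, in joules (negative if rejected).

n = P₁V₁/(RT₁) = 485×26.7/(8.314×465) = 3.35 mol.
Isochoric: V stays 26.7 L; P/T = const ⇒ T₂ = 203 K, P₂ = 212 kPa.
W = 0 (no volume change).
ΔU = nCvΔT = 3.35×28.7×(203−465) = -25200 J.
Q = ΔU = -25200 J.

-25200 J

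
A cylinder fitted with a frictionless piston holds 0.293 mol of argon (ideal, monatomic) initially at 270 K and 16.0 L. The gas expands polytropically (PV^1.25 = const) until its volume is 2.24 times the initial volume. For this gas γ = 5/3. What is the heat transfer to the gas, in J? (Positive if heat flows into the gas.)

300 J

P₁ = nRT₁/V₁ = 0.293×8.314×270/16.0 = 41.1 kPa.
Polytropic n=1.25: T₂ = T₁(V₁/V₂)^(n−1) = 270×(0.446)^0.25 = 221 K; P₂ = P₁(V₁/V₂)^n = 15.0 kPa.
W = (P₁V₁−P₂V₂)/(n−1) = (41.1×16.0−15.0×35.8)/0.25 = 480 J.
ΔU = nCvΔT = 0.293×12.5×(221−270) = -180 J.
Q = ΔU + W = 300 J.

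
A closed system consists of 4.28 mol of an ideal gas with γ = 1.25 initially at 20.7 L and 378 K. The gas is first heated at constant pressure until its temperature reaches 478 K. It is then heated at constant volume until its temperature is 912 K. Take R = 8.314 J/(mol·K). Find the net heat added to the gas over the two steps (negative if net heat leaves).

79600 J

P₁ = nRT₁/V₁ = 4.28×8.314×378/20.7 = 650 kPa.
Step 1 — Isobaric: P stays 650 kPa; V/T = const ⇒ T₂ = 478 K, V₂ = 26.2 L.
W = PΔV = 650×(26.2−20.7) kPa·L = 3560 J.
ΔU = nCvΔT = 4.28×33.3×(478−378) = 14200 J.
Q = ΔU + W = nCpΔT = 17800 J.
State after step 1: P = 650 kPa, V = 26.2 L, T = 478 K.
Step 2 — Isochoric: V stays 26.2 L; P/T = const ⇒ T₂ = 912 K, P₂ = 1240 kPa.
W = 0 (no volume change).
ΔU = nCvΔT = 4.28×33.3×(912−478) = 61800 J.
Q = ΔU = 61800 J.
Net over both steps: W = 3560 J, Q = 79600 J, ΔU = 76000 J.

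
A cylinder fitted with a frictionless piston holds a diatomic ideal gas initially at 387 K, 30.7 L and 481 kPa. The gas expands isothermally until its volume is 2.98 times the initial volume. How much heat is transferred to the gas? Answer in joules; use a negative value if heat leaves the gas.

16100 J

n = P₁V₁/(RT₁) = 481×30.7/(8.314×387) = 4.59 mol.
Isothermal: T stays 387 K; PV = const ⇒ V₂ = 91.5 L, P₂ = 161 kPa.
ΔU = 0 (ideal gas, T constant).
W = nRT ln(V₂/V₁) = 4.59×8.314×387×ln(2.98) = 16100 J.
Q = ΔU + W = 16100 J.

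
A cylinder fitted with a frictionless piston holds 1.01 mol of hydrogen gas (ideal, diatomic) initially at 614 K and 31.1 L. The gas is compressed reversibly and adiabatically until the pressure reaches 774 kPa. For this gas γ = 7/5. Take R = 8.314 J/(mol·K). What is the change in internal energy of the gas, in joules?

7130 J

P₁ = nRT₁/V₁ = 1.01×8.314×614/31.1 = 166 kPa.
Adiabatic: T₂/T₁ = (P₂/P₁)^((γ−1)/γ) ⇒ T₂ = 614×(4.67)^0.286 = 954 K; V₂ = 10.3 L.
For an ideal gas ΔU = nCvΔT with Cv = (5/2)R = 20.8 J/(mol·K).
ΔU = 1.01×20.8×(954−614) = 7130 J.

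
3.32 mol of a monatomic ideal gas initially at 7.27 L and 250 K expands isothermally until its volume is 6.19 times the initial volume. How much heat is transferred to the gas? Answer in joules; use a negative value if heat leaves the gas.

P₁ = nRT₁/V₁ = 3.32×8.314×250/7.27 = 949 kPa.
Isothermal: T stays 250 K; PV = const ⇒ V₂ = 45.0 L, P₂ = 153 kPa.
ΔU = 0 (ideal gas, T constant).
W = nRT ln(V₂/V₁) = 3.32×8.314×250×ln(6.19) = 12600 J.
Q = ΔU + W = 12600 J.

12600 J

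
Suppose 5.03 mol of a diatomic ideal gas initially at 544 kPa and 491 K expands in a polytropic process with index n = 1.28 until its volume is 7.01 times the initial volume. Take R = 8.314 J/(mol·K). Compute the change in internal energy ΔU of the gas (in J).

V₁ = nRT₁/P₁ = 5.03×8.314×491/544 = 37.7 L.
Polytropic n=1.28: T₂ = T₁(V₁/V₂)^(n−1) = 491×(0.143)^0.28 = 285 K; P₂ = P₁(V₁/V₂)^n = 45.0 kPa.
For an ideal gas ΔU = nCvΔT with Cv = (5/2)R = 20.8 J/(mol·K).
ΔU = 5.03×20.8×(285−491) = -21600 J.

-21600 J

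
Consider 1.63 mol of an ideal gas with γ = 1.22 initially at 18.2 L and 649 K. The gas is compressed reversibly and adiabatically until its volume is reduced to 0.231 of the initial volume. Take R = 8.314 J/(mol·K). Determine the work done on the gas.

15200 J

P₁ = nRT₁/V₁ = 1.63×8.314×649/18.2 = 483 kPa.
Adiabatic: TV^(γ−1) = const ⇒ T₂ = 649×(4.33)^0.220 = 896 K; PV^γ = const ⇒ P₂ = 2890 kPa.
ΔU = nCvΔT = 1.63×37.8×(896−649) = 15200 J.
Q = 0 for an adiabatic process, so W = −ΔU = -15200 J.
Work done on the gas = −W_by = 15200 J.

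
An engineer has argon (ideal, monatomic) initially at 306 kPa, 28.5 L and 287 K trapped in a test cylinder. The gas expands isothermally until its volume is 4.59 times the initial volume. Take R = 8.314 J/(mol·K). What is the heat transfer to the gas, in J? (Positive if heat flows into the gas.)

n = P₁V₁/(RT₁) = 306×28.5/(8.314×287) = 3.65 mol.
Isothermal: T stays 287 K; PV = const ⇒ V₂ = 131 L, P₂ = 66.7 kPa.
ΔU = 0 (ideal gas, T constant).
W = nRT ln(V₂/V₁) = 3.65×8.314×287×ln(4.59) = 13300 J.
Q = ΔU + W = 13300 J.

13300 J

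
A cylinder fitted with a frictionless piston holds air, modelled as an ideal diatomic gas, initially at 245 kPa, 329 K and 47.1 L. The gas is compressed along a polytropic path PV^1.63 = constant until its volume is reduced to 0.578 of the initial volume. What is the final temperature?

465 K

Polytropic n=1.63: T₂ = T₁(V₁/V₂)^(n−1) = 329×(1.73)^0.63 = 465 K; P₂ = P₁(V₁/V₂)^n = 599 kPa.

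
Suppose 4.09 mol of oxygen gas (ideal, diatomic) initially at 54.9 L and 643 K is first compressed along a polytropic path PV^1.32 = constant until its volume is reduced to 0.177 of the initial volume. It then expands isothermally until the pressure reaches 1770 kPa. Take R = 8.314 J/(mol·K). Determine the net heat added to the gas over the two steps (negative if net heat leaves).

20100 J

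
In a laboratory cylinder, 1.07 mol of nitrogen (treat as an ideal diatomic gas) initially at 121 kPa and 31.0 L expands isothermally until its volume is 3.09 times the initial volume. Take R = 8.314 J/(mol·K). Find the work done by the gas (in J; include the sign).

4230 J

T₁ = P₁V₁/(nR) = 121×31.0/(1.07×8.314) = 422 K.
Isothermal: T stays 422 K; PV = const ⇒ V₂ = 95.8 L, P₂ = 39.2 kPa.
W = nRT ln(V₂/V₁) = 1.07×8.314×422×ln(3.09) = 4230 J.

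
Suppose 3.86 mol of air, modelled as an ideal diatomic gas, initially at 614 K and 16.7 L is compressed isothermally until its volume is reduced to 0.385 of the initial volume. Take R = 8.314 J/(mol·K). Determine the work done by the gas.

-18800 J

P₁ = nRT₁/V₁ = 3.86×8.314×614/16.7 = 1180 kPa.
Isothermal: T stays 614 K; PV = const ⇒ V₂ = 6.43 L, P₂ = 3060 kPa.
W = nRT ln(V₂/V₁) = 3.86×8.314×614×ln(0.385) = -18800 J.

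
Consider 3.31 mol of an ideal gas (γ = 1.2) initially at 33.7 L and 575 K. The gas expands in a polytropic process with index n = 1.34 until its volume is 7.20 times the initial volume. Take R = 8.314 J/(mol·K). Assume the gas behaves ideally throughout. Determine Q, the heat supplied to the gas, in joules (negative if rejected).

-15900 J

P₁ = nRT₁/V₁ = 3.31×8.314×575/33.7 = 470 kPa.
Polytropic n=1.34: T₂ = T₁(V₁/V₂)^(n−1) = 575×(0.139)^0.34 = 294 K; P₂ = P₁(V₁/V₂)^n = 33.3 kPa.
W = (P₁V₁−P₂V₂)/(n−1) = (470×33.7−33.3×243)/0.34 = 22800 J.
ΔU = nCvΔT = 3.31×41.6×(294−575) = -38700 J.
Q = ΔU + W = -15900 J.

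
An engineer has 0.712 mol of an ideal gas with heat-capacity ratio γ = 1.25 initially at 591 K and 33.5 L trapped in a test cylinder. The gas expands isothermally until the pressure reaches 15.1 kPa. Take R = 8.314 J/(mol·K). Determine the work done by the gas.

P₁ = nRT₁/V₁ = 0.712×8.314×591/33.5 = 104 kPa.
Isothermal: T stays 591 K; PV = const ⇒ V₂ = 232 L, P₂ = 15.1 kPa.
W = nRT ln(V₂/V₁) = 0.712×8.314×591×ln(6.92) = 6770 J.

6770 J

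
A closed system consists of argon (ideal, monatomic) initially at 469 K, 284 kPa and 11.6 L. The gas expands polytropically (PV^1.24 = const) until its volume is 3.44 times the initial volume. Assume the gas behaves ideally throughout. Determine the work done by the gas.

3520 J

n = P₁V₁/(RT₁) = 284×11.6/(8.314×469) = 0.845 mol.
Polytropic n=1.24: T₂ = T₁(V₁/V₂)^(n−1) = 469×(0.291)^0.24 = 349 K; P₂ = P₁(V₁/V₂)^n = 61.4 kPa.
W = (P₁V₁−P₂V₂)/(n−1) = (284×11.6−61.4×39.9)/0.24 = 3520 J.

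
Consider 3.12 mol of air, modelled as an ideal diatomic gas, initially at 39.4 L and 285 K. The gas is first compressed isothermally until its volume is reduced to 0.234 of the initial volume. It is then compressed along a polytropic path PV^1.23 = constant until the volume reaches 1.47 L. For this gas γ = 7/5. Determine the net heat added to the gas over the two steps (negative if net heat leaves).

-17900 J

P₁ = nRT₁/V₁ = 3.12×8.314×285/39.4 = 188 kPa.
Step 1 — Isothermal: T stays 285 K; PV = const ⇒ V₂ = 9.22 L, P₂ = 802 kPa.
ΔU = 0 (ideal gas, T constant).
W = nRT ln(V₂/V₁) = 3.12×8.314×285×ln(0.234) = -10700 J.
Q = ΔU + W = -10700 J.
State after step 1: P = 802 kPa, V = 9.22 L, T = 285 K.
Step 2 — Polytropic n=1.23: T₂ = T₁(V₁/V₂)^(n−1) = 285×(6.27)^0.23 = 435 K; P₂ = P₁(V₁/V₂)^n = 7670 kPa.
W = (P₁V₁−P₂V₂)/(n−1) = (802×9.22−7670×1.47)/0.23 = -16900 J.
ΔU = nCvΔT = 3.12×20.8×(435−285) = 9710 J.
Q = ΔU + W = -7180 J.
Net over both steps: W = -27600 J, Q = -17900 J, ΔU = 9710 J.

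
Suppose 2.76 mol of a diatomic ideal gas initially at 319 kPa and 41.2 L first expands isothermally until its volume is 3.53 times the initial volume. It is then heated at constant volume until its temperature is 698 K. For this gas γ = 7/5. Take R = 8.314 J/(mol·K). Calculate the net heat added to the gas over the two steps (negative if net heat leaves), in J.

T₁ = P₁V₁/(nR) = 319×41.2/(2.76×8.314) = 573 K.
Step 1 — Isothermal: T stays 573 K; PV = const ⇒ V₂ = 145 L, P₂ = 90.4 kPa.
ΔU = 0 (ideal gas, T constant).
W = nRT ln(V₂/V₁) = 2.76×8.314×573×ln(3.53) = 16600 J.
Q = ΔU + W = 16600 J.
State after step 1: P = 90.4 kPa, V = 145 L, T = 573 K.
Step 2 — Isochoric: V stays 145 L; P/T = const ⇒ T₂ = 698 K, P₂ = 110 kPa.
W = 0 (no volume change).
ΔU = nCvΔT = 2.76×20.8×(698−573) = 7180 J.
Q = ΔU = 7180 J.
Net over both steps: W = 16600 J, Q = 23800 J, ΔU = 7180 J.

23800 J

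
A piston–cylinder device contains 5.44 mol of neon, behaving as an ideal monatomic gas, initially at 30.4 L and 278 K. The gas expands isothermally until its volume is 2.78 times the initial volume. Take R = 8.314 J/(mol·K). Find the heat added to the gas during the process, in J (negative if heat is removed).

P₁ = nRT₁/V₁ = 5.44×8.314×278/30.4 = 414 kPa.
Isothermal: T stays 278 K; PV = const ⇒ V₂ = 84.5 L, P₂ = 149 kPa.
ΔU = 0 (ideal gas, T constant).
W = nRT ln(V₂/V₁) = 5.44×8.314×278×ln(2.78) = 12900 J.
Q = ΔU + W = 12900 J.

12900 J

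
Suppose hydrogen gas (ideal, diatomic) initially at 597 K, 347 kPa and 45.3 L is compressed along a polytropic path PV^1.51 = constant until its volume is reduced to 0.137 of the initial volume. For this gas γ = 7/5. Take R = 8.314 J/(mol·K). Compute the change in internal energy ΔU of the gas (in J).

69000 J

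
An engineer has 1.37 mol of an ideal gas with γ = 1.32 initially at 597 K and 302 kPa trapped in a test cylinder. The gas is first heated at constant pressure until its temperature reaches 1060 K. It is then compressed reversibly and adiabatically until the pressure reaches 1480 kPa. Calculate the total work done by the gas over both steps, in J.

-12500 J

V₁ = nRT₁/P₁ = 1.37×8.314×597/302 = 22.5 L.
Step 1 — Isobaric: P stays 302 kPa; V/T = const ⇒ T₂ = 1060 K, V₂ = 40.0 L.
W = PΔV = 302×(40.0−22.5) kPa·L = 5270 J.
ΔU = nCvΔT = 1.37×26.0×(1060−597) = 16500 J.
Q = ΔU + W = nCpΔT = 21800 J.
State after step 1: P = 302 kPa, V = 40.0 L, T = 1060 K.
Step 2 — Adiabatic: T₂/T₁ = (P₂/P₁)^((γ−1)/γ) ⇒ T₂ = 1060×(4.90)^0.242 = 1560 K; V₂ = 12.0 L.
ΔU = nCvΔT = 1.37×26.0×(1560−1060) = 17700 J.
Q = 0 for an adiabatic process, so W = −ΔU = -17700 J.
Net over both steps: W = -12500 J, Q = 21800 J, ΔU = 34200 J.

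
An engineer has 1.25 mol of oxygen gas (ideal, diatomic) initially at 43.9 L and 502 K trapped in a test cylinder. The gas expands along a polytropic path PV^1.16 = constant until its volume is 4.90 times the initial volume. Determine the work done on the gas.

-7320 J

P₁ = nRT₁/V₁ = 1.25×8.314×502/43.9 = 119 kPa.
Polytropic n=1.16: T₂ = T₁(V₁/V₂)^(n−1) = 502×(0.204)^0.16 = 389 K; P₂ = P₁(V₁/V₂)^n = 18.8 kPa.
W = (P₁V₁−P₂V₂)/(n−1) = (119×43.9−18.8×215)/0.16 = 7320 J.
Work done on the gas = −W_by = -7320 J.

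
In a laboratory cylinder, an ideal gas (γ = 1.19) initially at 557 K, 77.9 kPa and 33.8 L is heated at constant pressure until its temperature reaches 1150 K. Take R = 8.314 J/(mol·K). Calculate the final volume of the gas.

Isobaric: P stays 77.9 kPa; V/T = const ⇒ T₂ = 1150 K, V₂ = 69.8 L.

69.8 L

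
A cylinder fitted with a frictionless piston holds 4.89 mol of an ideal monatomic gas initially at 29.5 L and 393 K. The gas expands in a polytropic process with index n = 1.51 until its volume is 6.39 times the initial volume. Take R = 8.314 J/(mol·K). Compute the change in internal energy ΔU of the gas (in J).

P₁ = nRT₁/V₁ = 4.89×8.314×393/29.5 = 542 kPa.
Polytropic n=1.51: T₂ = T₁(V₁/V₂)^(n−1) = 393×(0.156)^0.51 = 153 K; P₂ = P₁(V₁/V₂)^n = 32.9 kPa.
For an ideal gas ΔU = nCvΔT with Cv = (3/2)R = 12.5 J/(mol·K).
ΔU = 4.89×12.5×(153−393) = -14700 J.

-14700 J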